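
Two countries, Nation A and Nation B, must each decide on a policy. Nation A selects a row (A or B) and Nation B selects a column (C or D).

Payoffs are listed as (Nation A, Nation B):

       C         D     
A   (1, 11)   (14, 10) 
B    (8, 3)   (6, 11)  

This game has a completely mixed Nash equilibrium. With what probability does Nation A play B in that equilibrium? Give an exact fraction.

Let x be the probability that Nation A plays A. In a completely mixed equilibrium, Nation B must be indifferent between C and D.
Nation B's expected payoff from C is 11x + 3(1−x); from D it is 10x + 11(1−x).
Setting these equal: 8x + 3 = −x + 11, so x = 8/9.
Therefore Nation A plays B with probability 1 − 8/9 = 1/9.

1/9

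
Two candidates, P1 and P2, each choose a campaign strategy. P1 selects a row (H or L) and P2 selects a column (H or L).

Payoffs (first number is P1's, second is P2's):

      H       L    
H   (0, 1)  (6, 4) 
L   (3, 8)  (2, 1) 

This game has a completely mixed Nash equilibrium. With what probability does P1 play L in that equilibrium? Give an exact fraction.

Let r be the probability that P1 plays H. In a completely mixed equilibrium, P2 must be indifferent between H and L.
P2's expected payoff from H is r + 8(1−r); from L it is 4r + (1−r).
Setting these equal: −7r + 8 = 3r + 1, so r = 7/10.
Therefore P1 plays L with probability 1 − 7/10 = 3/10.

3/10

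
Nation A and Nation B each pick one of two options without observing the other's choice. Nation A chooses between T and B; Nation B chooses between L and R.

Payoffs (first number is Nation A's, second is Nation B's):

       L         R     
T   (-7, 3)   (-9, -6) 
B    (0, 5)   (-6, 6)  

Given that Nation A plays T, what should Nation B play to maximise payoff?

Against T, Nation B earns 3 from L and -6 from R.
So L is the best response.

L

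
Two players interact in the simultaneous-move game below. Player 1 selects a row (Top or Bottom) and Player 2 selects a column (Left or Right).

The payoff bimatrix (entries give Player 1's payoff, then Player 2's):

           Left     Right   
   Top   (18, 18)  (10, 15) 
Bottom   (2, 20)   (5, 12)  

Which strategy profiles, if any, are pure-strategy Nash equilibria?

(Top, Left): Player 1 gets 18 ≥ 2 from Bottom, and Player 2 gets 18 ≥ 15 from Right — Nash equilibrium.
(Top, Right): Player 2 prefers Left (18 > 15) — not an equilibrium.
(Bottom, Left): Player 1 prefers Top (18 > 2) — not an equilibrium.
(Bottom, Right): Player 1 prefers Top (10 > 5); Player 2 prefers Left (20 > 12) — not an equilibrium.

(Top, Left)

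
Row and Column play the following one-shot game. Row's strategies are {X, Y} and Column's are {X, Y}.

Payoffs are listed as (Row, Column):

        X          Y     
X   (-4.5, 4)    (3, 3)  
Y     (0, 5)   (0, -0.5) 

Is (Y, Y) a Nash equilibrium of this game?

No

At (Y, Y), Row earns 0; switching to X would give 3, so Row would deviate.
Column earns -0.5; switching to X would give 5, so Column would deviate.
Since at least one player can profitably deviate, this is not a Nash equilibrium.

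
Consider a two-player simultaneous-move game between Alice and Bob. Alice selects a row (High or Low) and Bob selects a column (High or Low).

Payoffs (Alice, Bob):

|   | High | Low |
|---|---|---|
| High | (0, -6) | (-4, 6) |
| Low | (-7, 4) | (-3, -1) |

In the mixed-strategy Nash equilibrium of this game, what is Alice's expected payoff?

-7/2

First find y, the probability Bob plays High, from Alice's indifference between High and Low: −4(1−y) = −7y − 3(1−y), giving y = 1/8.
Since Alice is indifferent in equilibrium, Alice's expected payoff equals the payoff from either row against (1/8, 7/8). Using High: −4(7/8) = -7/2.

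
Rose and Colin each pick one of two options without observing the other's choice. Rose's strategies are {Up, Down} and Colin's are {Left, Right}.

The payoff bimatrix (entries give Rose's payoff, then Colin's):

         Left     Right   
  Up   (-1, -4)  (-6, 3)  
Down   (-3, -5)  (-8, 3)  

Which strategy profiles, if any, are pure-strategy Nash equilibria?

(Up, Right)

(Up, Left): Colin prefers Right (3 > -4) — not an equilibrium.
(Up, Right): Rose gets -6 ≥ -8 from Down, and Colin gets 3 ≥ -4 from Left — Nash equilibrium.
(Down, Left): Rose prefers Up (-1 > -3); Colin prefers Right (3 > -5) — not an equilibrium.
(Down, Right): Rose prefers Up (-6 > -8) — not an equilibrium.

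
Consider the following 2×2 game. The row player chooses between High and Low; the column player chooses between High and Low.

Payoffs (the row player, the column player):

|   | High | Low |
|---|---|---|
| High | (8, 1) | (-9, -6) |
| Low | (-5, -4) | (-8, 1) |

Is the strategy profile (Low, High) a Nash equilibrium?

No

At (Low, High), the row player earns -5; switching to High would give 8, so the row player would deviate.
The column player earns -4; switching to Low would give 1, so the column player would deviate.
Since at least one player can profitably deviate, this is not a Nash equilibrium.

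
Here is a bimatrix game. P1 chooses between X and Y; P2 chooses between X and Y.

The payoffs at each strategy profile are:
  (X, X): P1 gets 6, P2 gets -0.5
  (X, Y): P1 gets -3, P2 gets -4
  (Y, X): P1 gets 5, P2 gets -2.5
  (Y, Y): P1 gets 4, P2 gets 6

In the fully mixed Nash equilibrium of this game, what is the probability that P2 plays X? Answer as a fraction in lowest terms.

7/8

Let y be the probability that P2 plays X. In a completely mixed equilibrium, P1 must be indifferent between X and Y.
P1's expected payoff from X is 6y − 3(1−y); from Y it is 5y + 4(1−y).
Setting these equal: 9y − 3 = y + 4, so y = 7/8.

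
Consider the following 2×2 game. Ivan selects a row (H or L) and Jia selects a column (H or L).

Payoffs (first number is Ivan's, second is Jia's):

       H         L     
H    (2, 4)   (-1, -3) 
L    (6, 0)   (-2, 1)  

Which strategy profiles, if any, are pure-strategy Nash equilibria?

(H, H): Ivan prefers L (6 > 2) — not an equilibrium.
(H, L): Jia prefers H (4 > -3) — not an equilibrium.
(L, H): Jia prefers L (1 > 0) — not an equilibrium.
(L, L): Ivan prefers H (-1 > -2) — not an equilibrium.

none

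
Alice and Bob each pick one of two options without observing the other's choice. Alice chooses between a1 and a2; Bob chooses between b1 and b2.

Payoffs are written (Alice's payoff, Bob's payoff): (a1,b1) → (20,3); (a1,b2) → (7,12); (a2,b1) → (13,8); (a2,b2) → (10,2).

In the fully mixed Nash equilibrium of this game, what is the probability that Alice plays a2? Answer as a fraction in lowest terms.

Let x be the probability that Alice plays a1. In a completely mixed equilibrium, Bob must be indifferent between b1 and b2.
Bob's expected payoff from b1 is 3x + 8(1−x); from b2 it is 12x + 2(1−x).
Setting these equal: −5x + 8 = 10x + 2, so x = 2/5.
Therefore Alice plays a2 with probability 1 − 2/5 = 3/5.

3/5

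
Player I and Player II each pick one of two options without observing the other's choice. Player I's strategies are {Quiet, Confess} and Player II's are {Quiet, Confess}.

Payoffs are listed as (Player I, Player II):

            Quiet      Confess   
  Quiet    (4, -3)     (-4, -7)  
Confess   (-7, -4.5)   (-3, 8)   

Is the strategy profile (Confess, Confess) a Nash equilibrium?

At (Confess, Confess), Player I earns -3; switching to Quiet would give -4, so Player I has no profitable deviation.
Player II earns 8; switching to Quiet would give -4.5, so Player II has no profitable deviation.
Neither player can gain by a unilateral deviation, so this profile is a Nash equilibrium.

Yes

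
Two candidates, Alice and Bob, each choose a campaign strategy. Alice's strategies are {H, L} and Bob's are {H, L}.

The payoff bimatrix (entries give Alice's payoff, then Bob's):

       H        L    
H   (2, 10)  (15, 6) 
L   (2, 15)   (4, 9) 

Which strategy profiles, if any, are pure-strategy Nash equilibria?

(H, H): Alice gets 2 ≥ 2 from L, and Bob gets 10 ≥ 6 from L — Nash equilibrium.
(H, L): Bob prefers H (10 > 6) — not an equilibrium.
(L, H): Alice gets 2 ≥ 2 from H, and Bob gets 15 ≥ 9 from L — Nash equilibrium.
(L, L): Alice prefers H (15 > 4); Bob prefers H (15 > 9) — not an equilibrium.

(H, H) and (L, H)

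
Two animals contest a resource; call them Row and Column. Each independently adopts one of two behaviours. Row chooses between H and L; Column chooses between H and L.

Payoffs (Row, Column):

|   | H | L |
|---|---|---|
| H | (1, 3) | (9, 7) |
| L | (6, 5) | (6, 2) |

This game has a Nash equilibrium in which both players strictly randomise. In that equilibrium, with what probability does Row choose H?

Let p be the probability that Row plays H. In a completely mixed equilibrium, Column must be indifferent between H and L.
Column's expected payoff from H is 3p + 5(1−p); from L it is 7p + 2(1−p).
Setting these equal: −2p + 5 = 5p + 2, so p = 3/7.

3/7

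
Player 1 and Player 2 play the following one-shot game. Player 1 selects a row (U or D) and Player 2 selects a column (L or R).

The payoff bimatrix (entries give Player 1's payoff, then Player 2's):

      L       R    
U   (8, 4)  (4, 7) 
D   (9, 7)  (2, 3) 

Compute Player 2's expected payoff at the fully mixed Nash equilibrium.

First find p, the probability Player 1 plays U, from Player 2's indifference between L and R: 4p + 7(1−p) = 7p + 3(1−p), giving p = 4/7.
Since Player 2 is indifferent in equilibrium, Player 2's expected payoff equals the payoff from either column against (4/7, 3/7). Using L: 4(4/7) + 7(3/7) = 37/7.

37/7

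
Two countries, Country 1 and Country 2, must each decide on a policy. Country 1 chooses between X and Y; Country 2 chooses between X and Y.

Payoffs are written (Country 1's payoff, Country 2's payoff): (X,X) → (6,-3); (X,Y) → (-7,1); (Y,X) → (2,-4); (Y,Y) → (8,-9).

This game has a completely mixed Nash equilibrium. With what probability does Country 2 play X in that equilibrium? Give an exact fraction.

Let y be the probability that Country 2 plays X. In a completely mixed equilibrium, Country 1 must be indifferent between X and Y.
Country 1's expected payoff from X is 6y − 7(1−y); from Y it is 2y + 8(1−y).
Setting these equal: 13y − 7 = −6y + 8, so y = 15/19.

15/19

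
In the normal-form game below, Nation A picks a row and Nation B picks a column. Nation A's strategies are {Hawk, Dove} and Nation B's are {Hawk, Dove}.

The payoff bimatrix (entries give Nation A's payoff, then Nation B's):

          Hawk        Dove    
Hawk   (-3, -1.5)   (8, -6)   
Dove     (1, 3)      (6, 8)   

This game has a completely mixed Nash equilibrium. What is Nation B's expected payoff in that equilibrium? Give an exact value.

12/19

First find x, the probability Nation A plays Hawk, from Nation B's indifference between Hawk and Dove: −1.5x + 3(1−x) = −6x + 8(1−x), giving x = 10/19.
Since Nation B is indifferent in equilibrium, Nation B's expected payoff equals the payoff from either column against (10/19, 9/19). Using Hawk: −1.5(10/19) + 3(9/19) = 12/19.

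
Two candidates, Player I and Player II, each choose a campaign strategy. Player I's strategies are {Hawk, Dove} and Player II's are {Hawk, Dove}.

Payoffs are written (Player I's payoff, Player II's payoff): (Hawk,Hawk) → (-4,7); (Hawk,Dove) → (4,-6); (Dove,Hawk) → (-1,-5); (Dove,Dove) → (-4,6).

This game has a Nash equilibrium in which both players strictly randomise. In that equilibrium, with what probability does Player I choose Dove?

13/24

Let x be the probability that Player I plays Hawk. In a completely mixed equilibrium, Player II must be indifferent between Hawk and Dove.
Player II's expected payoff from Hawk is 7x − 5(1−x); from Dove it is −6x + 6(1−x).
Setting these equal: 12x − 5 = −12x + 6, so x = 11/24.
Therefore Player I plays Dove with probability 1 − 11/24 = 13/24.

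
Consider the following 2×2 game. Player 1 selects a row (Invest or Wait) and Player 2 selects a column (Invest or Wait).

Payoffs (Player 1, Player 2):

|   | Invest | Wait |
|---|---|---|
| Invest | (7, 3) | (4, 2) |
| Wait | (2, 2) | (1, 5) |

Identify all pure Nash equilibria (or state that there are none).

(Invest, Invest): Player 1 gets 7 ≥ 2 from Wait, and Player 2 gets 3 ≥ 2 from Wait — Nash equilibrium.
(Invest, Wait): Player 2 prefers Invest (3 > 2) — not an equilibrium.
(Wait, Invest): Player 1 prefers Invest (7 > 2); Player 2 prefers Wait (5 > 2) — not an equilibrium.
(Wait, Wait): Player 1 prefers Invest (4 > 1) — not an equilibrium.

(Invest, Invest)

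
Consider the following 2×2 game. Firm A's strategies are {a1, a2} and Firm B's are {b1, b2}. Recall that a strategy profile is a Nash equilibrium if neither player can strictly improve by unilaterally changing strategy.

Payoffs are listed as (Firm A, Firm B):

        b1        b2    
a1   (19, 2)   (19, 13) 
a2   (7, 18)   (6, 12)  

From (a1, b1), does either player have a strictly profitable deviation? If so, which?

Firm A at (a1, b1) earns 19; deviating to a2 yields 7 — not better.
Firm B earns 2; deviating to b2 yields 13 — a strict improvement.
Only Firm B has a strictly profitable deviation.

Firm B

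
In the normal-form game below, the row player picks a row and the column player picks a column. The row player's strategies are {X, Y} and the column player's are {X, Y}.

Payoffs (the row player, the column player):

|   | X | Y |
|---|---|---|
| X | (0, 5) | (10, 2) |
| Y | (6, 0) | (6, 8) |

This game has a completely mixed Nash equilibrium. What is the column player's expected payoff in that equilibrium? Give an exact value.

40/11

First find x, the probability the row player plays X, from the column player's indifference between X and Y: 5x = 2x + 8(1−x), giving x = 8/11.
Since the column player is indifferent in equilibrium, the column player's expected payoff equals the payoff from either column against (8/11, 3/11). Using X: 5(8/11) = 40/11.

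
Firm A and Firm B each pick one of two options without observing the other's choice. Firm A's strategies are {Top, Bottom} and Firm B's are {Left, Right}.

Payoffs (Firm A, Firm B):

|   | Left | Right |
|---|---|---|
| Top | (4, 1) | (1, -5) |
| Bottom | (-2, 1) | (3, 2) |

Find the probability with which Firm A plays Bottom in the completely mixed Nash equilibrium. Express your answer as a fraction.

6/7

Let p be the probability that Firm A plays Top. In a completely mixed equilibrium, Firm B must be indifferent between Left and Right.
Firm B's expected payoff from Left is p + (1−p); from Right it is −5p + 2(1−p).
Setting these equal: 1 = −7p + 2, so p = 1/7.
Therefore Firm A plays Bottom with probability 1 − 1/7 = 6/7.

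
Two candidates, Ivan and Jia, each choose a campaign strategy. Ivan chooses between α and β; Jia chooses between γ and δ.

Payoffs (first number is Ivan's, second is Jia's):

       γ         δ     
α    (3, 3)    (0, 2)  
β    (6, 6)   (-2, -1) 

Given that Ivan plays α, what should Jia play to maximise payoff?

Against α, Jia earns 3 from γ and 2 from δ.
So γ is the best response.

γ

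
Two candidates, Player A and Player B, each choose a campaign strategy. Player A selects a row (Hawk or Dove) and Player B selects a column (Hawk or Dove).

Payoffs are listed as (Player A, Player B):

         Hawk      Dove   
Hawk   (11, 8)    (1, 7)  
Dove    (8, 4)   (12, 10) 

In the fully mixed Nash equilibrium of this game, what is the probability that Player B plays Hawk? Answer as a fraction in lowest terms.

11/14

Let y be the probability that Player B plays Hawk. In a completely mixed equilibrium, Player A must be indifferent between Hawk and Dove.
Player A's expected payoff from Hawk is 11y + (1−y); from Dove it is 8y + 12(1−y).
Setting these equal: 10y + 1 = −4y + 12, so y = 11/14.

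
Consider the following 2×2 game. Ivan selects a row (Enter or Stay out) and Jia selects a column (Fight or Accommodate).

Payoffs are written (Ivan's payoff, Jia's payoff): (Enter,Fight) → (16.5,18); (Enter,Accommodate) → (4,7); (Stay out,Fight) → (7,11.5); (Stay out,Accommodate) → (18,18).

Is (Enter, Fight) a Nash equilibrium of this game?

Yes

At (Enter, Fight), Ivan earns 16.5; switching to Stay out would give 7, so Ivan has no profitable deviation.
Jia earns 18; switching to Accommodate would give 7, so Jia has no profitable deviation.
Neither player can gain by a unilateral deviation, so this profile is a Nash equilibrium.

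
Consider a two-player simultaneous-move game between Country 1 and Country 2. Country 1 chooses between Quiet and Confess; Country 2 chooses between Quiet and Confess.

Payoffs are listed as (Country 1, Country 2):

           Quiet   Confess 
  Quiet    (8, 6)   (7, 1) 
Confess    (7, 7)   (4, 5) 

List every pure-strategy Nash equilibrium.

(Quiet, Quiet): Country 1 gets 8 ≥ 7 from Confess, and Country 2 gets 6 ≥ 1 from Confess — Nash equilibrium.
(Quiet, Confess): Country 2 prefers Quiet (6 > 1) — not an equilibrium.
(Confess, Quiet): Country 1 prefers Quiet (8 > 7) — not an equilibrium.
(Confess, Confess): Country 1 prefers Quiet (7 > 4); Country 2 prefers Quiet (7 > 5) — not an equilibrium.

(Quiet, Quiet)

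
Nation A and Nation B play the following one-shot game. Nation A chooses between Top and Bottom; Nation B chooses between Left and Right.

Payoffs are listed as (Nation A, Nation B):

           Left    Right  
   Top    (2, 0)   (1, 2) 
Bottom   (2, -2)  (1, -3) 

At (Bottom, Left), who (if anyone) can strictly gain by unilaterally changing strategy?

Neither

Nation A at (Bottom, Left) earns 2; deviating to Top yields 2 — not better.
Nation B earns -2; deviating to Right yields -3 — not better.
Neither player can strictly improve; the profile is a Nash equilibrium.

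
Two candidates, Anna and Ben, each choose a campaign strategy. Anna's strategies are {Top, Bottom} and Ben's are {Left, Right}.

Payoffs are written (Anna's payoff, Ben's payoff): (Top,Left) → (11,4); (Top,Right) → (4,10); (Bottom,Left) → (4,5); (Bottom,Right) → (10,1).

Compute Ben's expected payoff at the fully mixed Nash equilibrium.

23/5

First find x, the probability Anna plays Top, from Ben's indifference between Left and Right: 4x + 5(1−x) = 10x + (1−x), giving x = 2/5.
Since Ben is indifferent in equilibrium, Ben's expected payoff equals the payoff from either column against (2/5, 3/5). Using Left: 4(2/5) + 5(3/5) = 23/5.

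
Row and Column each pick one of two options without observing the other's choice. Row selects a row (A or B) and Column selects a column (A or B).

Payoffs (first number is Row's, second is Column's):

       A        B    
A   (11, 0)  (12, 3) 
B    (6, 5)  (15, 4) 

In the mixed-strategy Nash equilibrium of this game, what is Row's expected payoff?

93/8

First find y, the probability Column plays A, from Row's indifference between A and B: 11y + 12(1−y) = 6y + 15(1−y), giving y = 3/8.
Since Row is indifferent in equilibrium, Row's expected payoff equals the payoff from either row against (3/8, 5/8). Using A: 11(3/8) + 12(5/8) = 93/8.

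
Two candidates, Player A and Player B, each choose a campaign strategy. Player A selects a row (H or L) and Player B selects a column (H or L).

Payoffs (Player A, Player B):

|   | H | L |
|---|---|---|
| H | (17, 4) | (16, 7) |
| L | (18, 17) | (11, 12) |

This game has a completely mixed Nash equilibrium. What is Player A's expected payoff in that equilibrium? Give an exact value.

First find q, the probability Player B plays H, from Player A's indifference between H and L: 17q + 16(1−q) = 18q + 11(1−q), giving q = 5/6.
Since Player A is indifferent in equilibrium, Player A's expected payoff equals the payoff from either row against (5/6, 1/6). Using H: 17(5/6) + 16(1/6) = 101/6.

101/6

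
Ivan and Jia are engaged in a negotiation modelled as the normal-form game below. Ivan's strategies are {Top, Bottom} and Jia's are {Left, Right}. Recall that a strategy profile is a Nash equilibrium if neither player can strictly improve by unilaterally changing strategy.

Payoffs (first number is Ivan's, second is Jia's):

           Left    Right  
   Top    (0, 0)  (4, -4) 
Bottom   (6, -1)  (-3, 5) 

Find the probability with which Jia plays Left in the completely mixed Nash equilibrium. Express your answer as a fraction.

7/13

Let c be the probability that Jia plays Left. In a completely mixed equilibrium, Ivan must be indifferent between Top and Bottom.
Ivan's expected payoff from Top is 4(1−c); from Bottom it is 6c − 3(1−c).
Setting these equal: −4c + 4 = 9c − 3, so c = 7/13.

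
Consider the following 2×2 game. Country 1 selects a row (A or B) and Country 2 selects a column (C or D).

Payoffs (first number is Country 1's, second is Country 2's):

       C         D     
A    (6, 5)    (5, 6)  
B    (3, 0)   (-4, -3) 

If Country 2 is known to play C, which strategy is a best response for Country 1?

A

Against C, Country 1 earns 6 from A and 3 from B.
So A is the best response.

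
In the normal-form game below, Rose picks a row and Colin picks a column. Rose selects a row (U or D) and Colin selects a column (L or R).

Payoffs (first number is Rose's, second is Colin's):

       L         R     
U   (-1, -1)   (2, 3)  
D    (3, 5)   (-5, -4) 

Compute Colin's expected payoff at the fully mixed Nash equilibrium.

11/13

First find p, the probability Rose plays U, from Colin's indifference between L and R: −p + 5(1−p) = 3p − 4(1−p), giving p = 9/13.
Since Colin is indifferent in equilibrium, Colin's expected payoff equals the payoff from either column against (9/13, 4/13). Using L: −(9/13) + 5(4/13) = 11/13.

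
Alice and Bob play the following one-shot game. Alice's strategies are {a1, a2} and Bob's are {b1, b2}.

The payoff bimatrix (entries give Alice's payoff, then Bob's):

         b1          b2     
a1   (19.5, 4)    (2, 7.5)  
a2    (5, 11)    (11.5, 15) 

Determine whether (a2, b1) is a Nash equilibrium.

At (a2, b1), Alice earns 5; switching to a1 would give 19.5, so Alice would deviate.
Bob earns 11; switching to b2 would give 15, so Bob would deviate.
Since at least one player can profitably deviate, this is not a Nash equilibrium.

No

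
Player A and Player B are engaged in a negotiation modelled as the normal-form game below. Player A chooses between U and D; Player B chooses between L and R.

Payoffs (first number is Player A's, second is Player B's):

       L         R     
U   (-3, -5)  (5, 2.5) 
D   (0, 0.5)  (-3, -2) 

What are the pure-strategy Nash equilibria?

(U, R) and (D, L)

(U, L): Player A prefers D (0 > -3); Player B prefers R (2.5 > -5) — not an equilibrium.
(U, R): Player A gets 5 ≥ -3 from D, and Player B gets 2.5 ≥ -5 from L — Nash equilibrium.
(D, L): Player A gets 0 ≥ -3 from U, and Player B gets 0.5 ≥ -2 from R — Nash equilibrium.
(D, R): Player A prefers U (5 > -3); Player B prefers L (0.5 > -2) — not an equilibrium.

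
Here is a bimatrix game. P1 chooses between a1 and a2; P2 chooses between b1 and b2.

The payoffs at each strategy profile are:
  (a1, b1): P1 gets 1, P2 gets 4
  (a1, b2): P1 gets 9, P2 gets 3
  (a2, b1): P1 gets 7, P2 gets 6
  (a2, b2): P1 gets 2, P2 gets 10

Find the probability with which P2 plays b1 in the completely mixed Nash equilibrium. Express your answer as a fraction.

Let y be the probability that P2 plays b1. In a completely mixed equilibrium, P1 must be indifferent between a1 and a2.
P1's expected payoff from a1 is y + 9(1−y); from a2 it is 7y + 2(1−y).
Setting these equal: −8y + 9 = 5y + 2, so y = 7/13.

7/13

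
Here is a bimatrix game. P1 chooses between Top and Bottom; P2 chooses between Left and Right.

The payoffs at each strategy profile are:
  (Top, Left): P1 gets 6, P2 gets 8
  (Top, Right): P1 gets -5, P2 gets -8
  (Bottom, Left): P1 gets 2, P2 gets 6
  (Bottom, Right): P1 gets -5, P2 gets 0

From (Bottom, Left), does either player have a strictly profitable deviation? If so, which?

P1

P1 at (Bottom, Left) earns 2; deviating to Top yields 6 — a strict improvement.
P2 earns 6; deviating to Right yields 0 — not better.
Only P1 has a strictly profitable deviation.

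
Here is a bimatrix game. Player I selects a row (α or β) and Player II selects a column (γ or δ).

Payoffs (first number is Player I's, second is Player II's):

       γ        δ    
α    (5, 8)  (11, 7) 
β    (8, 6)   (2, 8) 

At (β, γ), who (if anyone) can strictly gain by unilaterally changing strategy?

Player I at (β, γ) earns 8; deviating to α yields 5 — not better.
Player II earns 6; deviating to δ yields 8 — a strict improvement.
Only Player II has a strictly profitable deviation.

Player II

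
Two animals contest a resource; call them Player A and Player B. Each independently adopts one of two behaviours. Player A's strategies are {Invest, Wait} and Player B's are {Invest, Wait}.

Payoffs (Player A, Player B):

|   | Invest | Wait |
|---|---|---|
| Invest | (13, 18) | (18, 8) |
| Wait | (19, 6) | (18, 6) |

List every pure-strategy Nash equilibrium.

(Wait, Invest) and (Wait, Wait)

(Invest, Invest): Player A prefers Wait (19 > 13) — not an equilibrium.
(Invest, Wait): Player B prefers Invest (18 > 8) — not an equilibrium.
(Wait, Invest): Player A gets 19 ≥ 13 from Invest, and Player B gets 6 ≥ 6 from Wait — Nash equilibrium.
(Wait, Wait): Player A gets 18 ≥ 18 from Invest, and Player B gets 6 ≥ 6 from Invest — Nash equilibrium.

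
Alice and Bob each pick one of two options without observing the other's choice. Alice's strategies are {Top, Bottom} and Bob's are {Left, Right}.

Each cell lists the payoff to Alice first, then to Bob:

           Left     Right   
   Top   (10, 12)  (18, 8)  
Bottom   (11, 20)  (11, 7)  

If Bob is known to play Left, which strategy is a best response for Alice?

Bottom

Against Left, Alice earns 10 from Top and 11 from Bottom.
So Bottom is the best response.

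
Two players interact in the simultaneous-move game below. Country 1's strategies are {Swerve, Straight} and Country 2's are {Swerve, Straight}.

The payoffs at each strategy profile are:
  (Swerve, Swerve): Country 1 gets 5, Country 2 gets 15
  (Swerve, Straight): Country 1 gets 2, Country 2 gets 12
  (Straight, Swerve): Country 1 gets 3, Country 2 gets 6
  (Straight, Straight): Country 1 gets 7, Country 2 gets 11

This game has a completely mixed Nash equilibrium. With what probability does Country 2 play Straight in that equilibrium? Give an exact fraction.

2/7

Let c be the probability that Country 2 plays Swerve. In a completely mixed equilibrium, Country 1 must be indifferent between Swerve and Straight.
Country 1's expected payoff from Swerve is 5c + 2(1−c); from Straight it is 3c + 7(1−c).
Setting these equal: 3c + 2 = −4c + 7, so c = 5/7.
Therefore Country 2 plays Straight with probability 1 − 5/7 = 2/7.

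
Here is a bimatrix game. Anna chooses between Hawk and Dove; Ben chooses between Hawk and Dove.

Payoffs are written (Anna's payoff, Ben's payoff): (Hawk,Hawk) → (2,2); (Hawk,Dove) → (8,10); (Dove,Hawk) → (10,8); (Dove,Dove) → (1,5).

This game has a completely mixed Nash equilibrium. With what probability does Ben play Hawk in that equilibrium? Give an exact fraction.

7/15

Let y be the probability that Ben plays Hawk. In a completely mixed equilibrium, Anna must be indifferent between Hawk and Dove.
Anna's expected payoff from Hawk is 2y + 8(1−y); from Dove it is 10y + (1−y).
Setting these equal: −6y + 8 = 9y + 1, so y = 7/15.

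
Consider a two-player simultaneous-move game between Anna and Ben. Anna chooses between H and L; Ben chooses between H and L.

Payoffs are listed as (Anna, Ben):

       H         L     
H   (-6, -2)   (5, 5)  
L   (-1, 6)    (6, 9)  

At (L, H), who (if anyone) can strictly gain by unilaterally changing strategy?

Ben

Anna at (L, H) earns -1; deviating to H yields -6 — not better.
Ben earns 6; deviating to L yields 9 — a strict improvement.
Only Ben has a strictly profitable deviation.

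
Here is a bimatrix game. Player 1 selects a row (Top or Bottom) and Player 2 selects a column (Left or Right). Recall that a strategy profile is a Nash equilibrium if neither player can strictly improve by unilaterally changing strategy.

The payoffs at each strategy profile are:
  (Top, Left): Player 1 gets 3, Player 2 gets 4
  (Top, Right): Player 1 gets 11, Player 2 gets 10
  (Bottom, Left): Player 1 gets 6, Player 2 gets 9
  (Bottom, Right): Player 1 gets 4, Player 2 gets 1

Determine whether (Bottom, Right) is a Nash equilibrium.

At (Bottom, Right), Player 1 earns 4; switching to Top would give 11, so Player 1 would deviate.
Player 2 earns 1; switching to Left would give 9, so Player 2 would deviate.
Since at least one player can profitably deviate, this is not a Nash equilibrium.

No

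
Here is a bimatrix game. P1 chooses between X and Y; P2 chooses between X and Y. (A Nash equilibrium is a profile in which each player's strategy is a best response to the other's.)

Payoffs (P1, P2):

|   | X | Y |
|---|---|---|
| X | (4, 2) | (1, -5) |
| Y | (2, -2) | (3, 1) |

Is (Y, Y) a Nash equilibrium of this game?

At (Y, Y), P1 earns 3; switching to X would give 1, so P1 has no profitable deviation.
P2 earns 1; switching to X would give -2, so P2 has no profitable deviation.
Neither player can gain by a unilateral deviation, so this profile is a Nash equilibrium.

Yes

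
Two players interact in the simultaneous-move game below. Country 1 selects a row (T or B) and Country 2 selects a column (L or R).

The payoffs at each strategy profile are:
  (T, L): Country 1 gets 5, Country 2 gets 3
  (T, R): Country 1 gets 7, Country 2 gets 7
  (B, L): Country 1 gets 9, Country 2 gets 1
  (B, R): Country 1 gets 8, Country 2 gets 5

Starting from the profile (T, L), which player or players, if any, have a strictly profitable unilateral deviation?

Country 1 at (T, L) earns 5; deviating to B yields 9 — a strict improvement.
Country 2 earns 3; deviating to R yields 7 — a strict improvement.
Both Country 1 and Country 2 have strictly profitable deviations.

Both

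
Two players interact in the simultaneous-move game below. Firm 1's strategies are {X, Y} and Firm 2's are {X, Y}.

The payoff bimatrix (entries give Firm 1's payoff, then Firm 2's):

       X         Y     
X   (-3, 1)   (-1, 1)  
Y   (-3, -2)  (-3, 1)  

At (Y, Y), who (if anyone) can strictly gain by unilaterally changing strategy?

Firm 1 at (Y, Y) earns -3; deviating to X yields -1 — a strict improvement.
Firm 2 earns 1; deviating to X yields -2 — not better.
Only Firm 1 has a strictly profitable deviation.

Firm 1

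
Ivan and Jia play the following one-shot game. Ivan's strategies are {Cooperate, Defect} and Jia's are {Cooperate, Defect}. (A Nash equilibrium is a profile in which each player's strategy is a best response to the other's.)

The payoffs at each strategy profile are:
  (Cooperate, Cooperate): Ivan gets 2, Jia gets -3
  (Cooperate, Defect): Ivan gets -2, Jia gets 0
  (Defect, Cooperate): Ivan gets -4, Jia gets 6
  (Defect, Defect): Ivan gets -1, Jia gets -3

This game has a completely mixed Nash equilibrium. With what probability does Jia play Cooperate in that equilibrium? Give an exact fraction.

Let y be the probability that Jia plays Cooperate. In a completely mixed equilibrium, Ivan must be indifferent between Cooperate and Defect.
Ivan's expected payoff from Cooperate is 2y − 2(1−y); from Defect it is −4y − (1−y).
Setting these equal: 4y − 2 = −3y − 1, so y = 1/7.

1/7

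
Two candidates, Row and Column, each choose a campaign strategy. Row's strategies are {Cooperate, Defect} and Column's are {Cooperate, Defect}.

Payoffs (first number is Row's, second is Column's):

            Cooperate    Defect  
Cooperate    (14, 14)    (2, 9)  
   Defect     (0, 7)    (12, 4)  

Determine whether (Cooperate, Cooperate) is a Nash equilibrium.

Yes

At (Cooperate, Cooperate), Row earns 14; switching to Defect would give 0, so Row has no profitable deviation.
Column earns 14; switching to Defect would give 9, so Column has no profitable deviation.
Neither player can gain by a unilateral deviation, so this profile is a Nash equilibrium.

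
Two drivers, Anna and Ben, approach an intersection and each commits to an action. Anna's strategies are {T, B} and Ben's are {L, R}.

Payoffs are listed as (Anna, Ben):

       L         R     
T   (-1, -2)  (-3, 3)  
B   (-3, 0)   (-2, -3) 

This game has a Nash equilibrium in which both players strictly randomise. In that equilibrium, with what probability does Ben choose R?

Let q be the probability that Ben plays L. In a completely mixed equilibrium, Anna must be indifferent between T and B.
Anna's expected payoff from T is −q − 3(1−q); from B it is −3q − 2(1−q).
Setting these equal: 2q − 3 = −q − 2, so q = 1/3.
Therefore Ben plays R with probability 1 − 1/3 = 2/3.

2/3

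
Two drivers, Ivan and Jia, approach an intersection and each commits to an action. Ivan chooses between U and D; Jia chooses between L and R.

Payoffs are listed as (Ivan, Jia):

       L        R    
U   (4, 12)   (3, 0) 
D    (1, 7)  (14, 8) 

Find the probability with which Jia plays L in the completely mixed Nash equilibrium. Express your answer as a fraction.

Let c be the probability that Jia plays L. In a completely mixed equilibrium, Ivan must be indifferent between U and D.
Ivan's expected payoff from U is 4c + 3(1−c); from D it is c + 14(1−c).
Setting these equal: c + 3 = −13c + 14, so c = 11/14.

11/14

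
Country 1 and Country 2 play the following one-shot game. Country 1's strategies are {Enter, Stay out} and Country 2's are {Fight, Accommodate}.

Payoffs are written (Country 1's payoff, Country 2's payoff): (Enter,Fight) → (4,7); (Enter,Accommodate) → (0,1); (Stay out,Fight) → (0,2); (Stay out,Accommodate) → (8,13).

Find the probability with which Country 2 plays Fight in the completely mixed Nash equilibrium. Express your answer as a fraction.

Let q be the probability that Country 2 plays Fight. In a completely mixed equilibrium, Country 1 must be indifferent between Enter and Stay out.
Country 1's expected payoff from Enter is 4q; from Stay out it is 8(1−q).
Setting these equal: 4q = −8q + 8, so q = 2/3.

2/3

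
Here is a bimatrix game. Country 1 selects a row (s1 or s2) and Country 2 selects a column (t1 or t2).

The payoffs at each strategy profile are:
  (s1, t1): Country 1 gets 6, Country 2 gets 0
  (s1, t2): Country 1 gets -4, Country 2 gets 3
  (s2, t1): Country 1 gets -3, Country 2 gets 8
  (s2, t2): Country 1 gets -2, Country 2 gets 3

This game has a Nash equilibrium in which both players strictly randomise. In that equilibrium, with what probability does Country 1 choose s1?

Let r be the probability that Country 1 plays s1. In a completely mixed equilibrium, Country 2 must be indifferent between t1 and t2.
Country 2's expected payoff from t1 is 8(1−r); from t2 it is 3r + 3(1−r).
Setting these equal: −8r + 8 = 3, so r = 5/8.

5/8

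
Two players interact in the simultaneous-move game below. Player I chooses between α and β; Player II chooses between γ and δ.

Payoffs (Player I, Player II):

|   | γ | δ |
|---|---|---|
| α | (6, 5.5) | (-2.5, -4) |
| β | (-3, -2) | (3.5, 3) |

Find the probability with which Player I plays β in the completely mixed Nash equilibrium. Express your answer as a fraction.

Let r be the probability that Player I plays α. In a completely mixed equilibrium, Player II must be indifferent between γ and δ.
Player II's expected payoff from γ is 5.5r − 2(1−r); from δ it is −4r + 3(1−r).
Setting these equal: 7.5r − 2 = −7r + 3, so r = 10/29.
Therefore Player I plays β with probability 1 − 10/29 = 19/29.

19/29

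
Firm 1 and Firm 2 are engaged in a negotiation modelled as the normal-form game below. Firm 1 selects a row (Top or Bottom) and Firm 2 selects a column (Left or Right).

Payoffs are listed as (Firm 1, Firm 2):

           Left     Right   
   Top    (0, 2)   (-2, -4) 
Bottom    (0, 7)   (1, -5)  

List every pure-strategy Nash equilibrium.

(Top, Left): Firm 1 gets 0 ≥ 0 from Bottom, and Firm 2 gets 2 ≥ -4 from Right — Nash equilibrium.
(Top, Right): Firm 1 prefers Bottom (1 > -2); Firm 2 prefers Left (2 > -4) — not an equilibrium.
(Bottom, Left): Firm 1 gets 0 ≥ 0 from Top, and Firm 2 gets 7 ≥ -5 from Right — Nash equilibrium.
(Bottom, Right): Firm 2 prefers Left (7 > -5) — not an equilibrium.

(Top, Left) and (Bottom, Left)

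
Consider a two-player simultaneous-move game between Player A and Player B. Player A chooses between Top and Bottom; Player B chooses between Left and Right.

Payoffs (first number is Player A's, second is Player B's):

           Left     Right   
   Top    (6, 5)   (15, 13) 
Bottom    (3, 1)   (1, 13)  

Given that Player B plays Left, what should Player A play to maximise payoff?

Top

Against Left, Player A earns 6 from Top and 3 from Bottom.
So Top is the best response.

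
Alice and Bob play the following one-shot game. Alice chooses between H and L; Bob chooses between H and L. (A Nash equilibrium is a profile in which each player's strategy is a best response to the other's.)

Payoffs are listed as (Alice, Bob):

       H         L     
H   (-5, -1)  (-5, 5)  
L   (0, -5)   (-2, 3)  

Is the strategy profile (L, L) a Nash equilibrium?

At (L, L), Alice earns -2; switching to H would give -5, so Alice has no profitable deviation.
Bob earns 3; switching to H would give -5, so Bob has no profitable deviation.
Neither player can gain by a unilateral deviation, so this profile is a Nash equilibrium.

Yes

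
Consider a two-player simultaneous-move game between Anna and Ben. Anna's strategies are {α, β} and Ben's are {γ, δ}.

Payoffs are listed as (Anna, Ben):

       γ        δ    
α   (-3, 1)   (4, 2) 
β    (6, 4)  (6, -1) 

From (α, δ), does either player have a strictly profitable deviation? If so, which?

Anna

Anna at (α, δ) earns 4; deviating to β yields 6 — a strict improvement.
Ben earns 2; deviating to γ yields 1 — not better.
Only Anna has a strictly profitable deviation.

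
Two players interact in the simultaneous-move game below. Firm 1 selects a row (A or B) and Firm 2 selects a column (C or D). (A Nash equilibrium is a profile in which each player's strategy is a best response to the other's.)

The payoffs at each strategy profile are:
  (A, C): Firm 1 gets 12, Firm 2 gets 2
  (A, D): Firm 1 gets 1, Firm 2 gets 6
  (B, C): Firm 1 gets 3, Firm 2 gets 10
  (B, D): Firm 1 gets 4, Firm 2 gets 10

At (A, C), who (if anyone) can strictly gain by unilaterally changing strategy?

Firm 2

Firm 1 at (A, C) earns 12; deviating to B yields 3 — not better.
Firm 2 earns 2; deviating to D yields 6 — a strict improvement.
Only Firm 2 has a strictly profitable deviation.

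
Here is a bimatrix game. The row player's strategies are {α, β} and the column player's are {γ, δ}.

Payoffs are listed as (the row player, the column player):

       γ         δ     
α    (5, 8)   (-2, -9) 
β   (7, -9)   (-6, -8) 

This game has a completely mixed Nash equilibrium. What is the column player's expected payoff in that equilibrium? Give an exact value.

First find p, the probability the row player plays α, from the column player's indifference between γ and δ: 8p − 9(1−p) = −9p − 8(1−p), giving p = 1/18.
Since the column player is indifferent in equilibrium, the column player's expected payoff equals the payoff from either column against (1/18, 17/18). Using γ: 8(1/18) − 9(17/18) = -145/18.

-145/18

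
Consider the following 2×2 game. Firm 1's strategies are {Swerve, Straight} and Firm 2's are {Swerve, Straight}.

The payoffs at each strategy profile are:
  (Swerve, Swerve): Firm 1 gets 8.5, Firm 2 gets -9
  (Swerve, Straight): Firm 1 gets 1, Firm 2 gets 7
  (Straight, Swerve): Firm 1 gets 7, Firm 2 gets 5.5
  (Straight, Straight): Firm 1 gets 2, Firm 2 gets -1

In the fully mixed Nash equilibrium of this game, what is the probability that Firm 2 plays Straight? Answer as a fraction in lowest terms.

Let y be the probability that Firm 2 plays Swerve. In a completely mixed equilibrium, Firm 1 must be indifferent between Swerve and Straight.
Firm 1's expected payoff from Swerve is 8.5y + (1−y); from Straight it is 7y + 2(1−y).
Setting these equal: 7.5y + 1 = 5y + 2, so y = 2/5.
Therefore Firm 2 plays Straight with probability 1 − 2/5 = 3/5.

3/5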